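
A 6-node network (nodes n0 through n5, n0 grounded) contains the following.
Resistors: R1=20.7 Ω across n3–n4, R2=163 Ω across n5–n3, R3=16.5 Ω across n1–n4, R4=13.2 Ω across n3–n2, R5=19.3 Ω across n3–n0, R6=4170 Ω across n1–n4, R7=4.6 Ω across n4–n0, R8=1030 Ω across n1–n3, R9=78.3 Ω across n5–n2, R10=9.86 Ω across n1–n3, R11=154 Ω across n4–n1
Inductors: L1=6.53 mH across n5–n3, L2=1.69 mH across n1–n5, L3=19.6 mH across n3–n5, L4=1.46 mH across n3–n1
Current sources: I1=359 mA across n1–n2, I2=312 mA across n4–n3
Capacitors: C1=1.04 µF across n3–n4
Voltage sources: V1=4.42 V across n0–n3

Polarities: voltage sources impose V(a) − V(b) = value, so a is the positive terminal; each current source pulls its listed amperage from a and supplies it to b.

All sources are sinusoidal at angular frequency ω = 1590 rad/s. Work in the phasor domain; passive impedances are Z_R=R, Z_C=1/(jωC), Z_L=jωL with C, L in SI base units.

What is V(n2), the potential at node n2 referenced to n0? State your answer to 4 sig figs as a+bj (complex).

-0.3762-0.01990j V

Element admittances at ω=1590 rad/s:
  Y(R1) = 0.04831+0.000j S between n3,n4
  Y(R2) = 0.006135+0.000j S between n5,n3
  Y(R3) = 0.06061+0.000j S between n1,n4
  Y(L1) = 0.000-0.09631j S between n5,n3
  Y(R4) = 0.07576+0.000j S between n3,n2
  I1: injects 0.359 A into n2 (from n1)
  Y(L2) = 0.000-0.3721j S between n1,n5
  Y(R5) = 0.05181+0.000j S between n3,n0
  Y(L3) = 0.000-0.03209j S between n3,n5
  Y(C1) = 0.000+0.001654j S between n3,n4
  Y(L4) = 0.000-0.4308j S between n3,n1
  Y(R6) = 0.0002398+0.000j S between n1,n4
  Y(R7) = 0.2174+0.000j S between n4,n0
  Y(R8) = 0.0009709+0.000j S between n1,n3
  I2: injects 0.312 A into n3 (from n4)
  Y(R9) = 0.01277+0.000j S between n5,n2
  Y(R10) = 0.1014+0.000j S between n1,n3
  Y(R11) = 0.006494+0.000j S between n4,n1
  V1: constraint V(n0)−V(n3) = 4.42
Assemble and solve the 6×6 MNA system:
  V(n1)=-4.520-0.3283j  V(n2)=-0.3762-0.01990j  V(n3)=-4.420+0.000j  V(n4)=-2.492-0.07596j  V(n5)=-4.499-0.1380j
  i(V1)=-0.7708-0.01651j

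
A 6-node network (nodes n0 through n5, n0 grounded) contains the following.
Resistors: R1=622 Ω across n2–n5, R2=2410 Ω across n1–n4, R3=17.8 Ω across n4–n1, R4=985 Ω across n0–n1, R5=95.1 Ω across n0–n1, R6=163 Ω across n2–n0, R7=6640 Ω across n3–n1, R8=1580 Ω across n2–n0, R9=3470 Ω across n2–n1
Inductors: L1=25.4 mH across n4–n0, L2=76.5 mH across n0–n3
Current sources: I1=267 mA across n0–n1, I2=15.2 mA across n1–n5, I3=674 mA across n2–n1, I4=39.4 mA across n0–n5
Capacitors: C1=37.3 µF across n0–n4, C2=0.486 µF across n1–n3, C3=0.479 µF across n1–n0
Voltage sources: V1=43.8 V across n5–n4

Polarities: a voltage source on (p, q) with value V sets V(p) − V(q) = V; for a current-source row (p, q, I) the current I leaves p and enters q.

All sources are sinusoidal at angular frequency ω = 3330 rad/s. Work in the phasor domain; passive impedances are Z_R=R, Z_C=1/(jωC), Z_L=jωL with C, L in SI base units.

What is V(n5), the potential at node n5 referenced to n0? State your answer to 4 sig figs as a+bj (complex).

43.92-5.318j V

Element admittances at ω=3330 rad/s:
  Y(R1) = 0.001608+0.000j S between n2,n5
  Y(R2) = 0.0004149+0.000j S between n1,n4
  Y(L1) = 0.000-0.01182j S between n4,n0
  Y(R3) = 0.05618+0.000j S between n4,n1
  I1: injects 0.267 A into n1 (from n0)
  I2: injects 0.0152 A into n5 (from n1)
  Y(L2) = 0.000-0.003925j S between n0,n3
  Y(R4) = 0.001015+0.000j S between n0,n1
  Y(R5) = 0.01052+0.000j S between n0,n1
  Y(C1) = 0.000+0.1242j S between n0,n4
  Y(R6) = 0.006135+0.000j S between n2,n0
  Y(C2) = 0.000+0.001618j S between n1,n3
  Y(C3) = 0.000+0.001595j S between n1,n0
  I3: injects 0.674 A into n1 (from n2)
  Y(R7) = 0.0001506+0.000j S between n3,n1
  Y(R8) = 0.0006329+0.000j S between n2,n0
  Y(R9) = 0.0002882+0.000j S between n2,n1
  I4: injects 0.0394 A into n5 (from n0)
  V1: constraint V(n5)−V(n4) = 43.8
Assemble and solve the 6×6 MNA system:
  V(n1)=12.93-5.188j  V(n2)=-69.21-1.159j  V(n3)=-8.406+5.032j  V(n4)=0.1249-5.318j  V(n5)=43.92-5.318j
  i(V1)=-0.1273+0.006686j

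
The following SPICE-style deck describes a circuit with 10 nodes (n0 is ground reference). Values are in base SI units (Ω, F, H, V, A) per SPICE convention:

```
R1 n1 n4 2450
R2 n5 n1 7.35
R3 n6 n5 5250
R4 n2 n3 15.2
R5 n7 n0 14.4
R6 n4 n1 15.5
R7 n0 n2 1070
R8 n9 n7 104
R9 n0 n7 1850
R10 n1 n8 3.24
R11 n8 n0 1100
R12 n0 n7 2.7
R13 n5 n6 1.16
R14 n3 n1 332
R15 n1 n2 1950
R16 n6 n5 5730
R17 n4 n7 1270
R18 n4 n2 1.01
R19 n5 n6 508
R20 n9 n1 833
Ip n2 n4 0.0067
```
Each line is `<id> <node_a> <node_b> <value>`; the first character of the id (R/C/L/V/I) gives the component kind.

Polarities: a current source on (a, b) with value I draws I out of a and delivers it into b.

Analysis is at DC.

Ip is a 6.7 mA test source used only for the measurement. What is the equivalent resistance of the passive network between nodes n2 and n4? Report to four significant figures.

R_eq = 1.006 Ω

MNA unknowns: 9 node voltages V₁..V_9
R1: Y=0.0004082 on G[1,4]
R2: Y=0.1361 on G[5,1]
R3: Y=0.0001905 on G[6,5]
R4: Y=0.06579 on G[2,3]
R5: Y=0.06944 on G[7,0]
R6: Y=0.06452 on G[4,1]
R7: Y=0.0009346 on G[0,2]
R8: Y=0.009615 on G[9,7]
R9: Y=0.0005405 on G[0,7]
R10: Y=0.3086 on G[1,8]
R11: Y=0.0009091 on G[8,0]
R12: Y=0.3704 on G[0,7]
R13: Y=0.8621 on G[5,6]
R14: Y=0.003012 on G[3,1]
R15: Y=0.0005128 on G[1,2]
R16: Y=0.0001745 on G[6,5]
R17: Y=0.0007874 on G[4,7]
R18: Y=0.9901 on G[4,2]
R19: Y=0.001969 on G[5,6]
R20: Y=0.001200 on G[9,1]
Ip: z[2]−=0.0067, z[4]+=0.0067
solve → V1=0.001532, V2=-0.004830, V3=-0.004552, V4=0.001911, V5=0.001532, V6=0.001532, V7=7.098e-06, V8=0.001527, V9=0.0001763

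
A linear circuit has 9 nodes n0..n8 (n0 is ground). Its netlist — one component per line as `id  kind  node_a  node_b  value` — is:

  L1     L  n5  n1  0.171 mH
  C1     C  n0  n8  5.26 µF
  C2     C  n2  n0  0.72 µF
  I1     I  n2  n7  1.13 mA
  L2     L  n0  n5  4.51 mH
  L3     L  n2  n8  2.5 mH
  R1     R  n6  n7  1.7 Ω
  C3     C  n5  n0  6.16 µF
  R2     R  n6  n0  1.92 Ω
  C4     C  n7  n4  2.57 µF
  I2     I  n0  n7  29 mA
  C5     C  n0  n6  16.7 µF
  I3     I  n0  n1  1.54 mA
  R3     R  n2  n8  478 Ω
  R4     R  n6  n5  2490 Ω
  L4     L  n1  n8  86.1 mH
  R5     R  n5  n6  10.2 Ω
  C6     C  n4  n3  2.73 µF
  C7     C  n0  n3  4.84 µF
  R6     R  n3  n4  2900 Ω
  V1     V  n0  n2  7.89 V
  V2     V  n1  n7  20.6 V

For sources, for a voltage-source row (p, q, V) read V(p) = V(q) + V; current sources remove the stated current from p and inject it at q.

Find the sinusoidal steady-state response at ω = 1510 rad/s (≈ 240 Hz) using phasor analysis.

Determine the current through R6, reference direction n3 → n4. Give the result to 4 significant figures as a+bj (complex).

0.0008188-0.0009308j A

Apply KCL at each of the 8 non-ground nodes and solve the resulting linear system.
Node n1: branches {L1, I3, L4, V2} → V_1 = 14.73+7.412j
Node n2: branches {C2, I1, L3, R3, V1} → V_2 = -7.890+0.000j
Node n3: branches {C6, C7, R6} → V_3 = -1.212+1.635j
Node n4: branches {C4, C6, R6} → V_4 = -3.587+4.334j
Node n5: branches {L1, L2, C3, R4, R5} → V_5 = 14.29+6.768j
Node n6: branches {R1, R2, C5, R4, R5} → V_6 = -1.607+4.196j
Node n7: branches {I1, R1, C4, I2, V2} → V_7 = -5.869+7.412j
Node n8: branches {C1, L3, R3, L4} → V_8 = -7.468+0.2121j
Source currents: i(V1)=-0.05593+0.1029j, i(V2)=-2.549+1.883j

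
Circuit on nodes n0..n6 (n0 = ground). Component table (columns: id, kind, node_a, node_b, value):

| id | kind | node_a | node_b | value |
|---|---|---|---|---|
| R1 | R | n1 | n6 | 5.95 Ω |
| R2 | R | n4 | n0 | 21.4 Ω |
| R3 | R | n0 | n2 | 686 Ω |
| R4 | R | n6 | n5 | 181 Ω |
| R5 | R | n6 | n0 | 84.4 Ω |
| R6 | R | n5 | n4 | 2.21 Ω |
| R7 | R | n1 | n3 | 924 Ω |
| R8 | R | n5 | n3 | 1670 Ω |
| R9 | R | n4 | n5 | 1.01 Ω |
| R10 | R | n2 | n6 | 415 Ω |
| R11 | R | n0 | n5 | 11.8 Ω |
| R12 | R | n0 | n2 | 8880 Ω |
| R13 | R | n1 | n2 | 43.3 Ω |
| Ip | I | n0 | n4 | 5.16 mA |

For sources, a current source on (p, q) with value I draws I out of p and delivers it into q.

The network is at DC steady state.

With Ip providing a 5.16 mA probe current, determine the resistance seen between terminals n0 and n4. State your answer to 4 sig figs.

Apply KCL at each of the 6 non-ground nodes and solve the resulting linear system.
Node n1: branches {R1, R7, R13} → V_1 = 0.01142
Node n2: branches {R3, R10, R12, R13} → V_2 = 0.01076
Node n3: branches {R7, R8} → V_3 = 0.02063
Node n4: branches {R2, R6, R9, Ip} → V_4 = 0.03957
Node n5: branches {R4, R6, R8, R9, R11} → V_5 = 0.03727
Node n6: branches {R1, R4, R5, R10} → V_6 = 0.01145

R_eq = 7.668 Ω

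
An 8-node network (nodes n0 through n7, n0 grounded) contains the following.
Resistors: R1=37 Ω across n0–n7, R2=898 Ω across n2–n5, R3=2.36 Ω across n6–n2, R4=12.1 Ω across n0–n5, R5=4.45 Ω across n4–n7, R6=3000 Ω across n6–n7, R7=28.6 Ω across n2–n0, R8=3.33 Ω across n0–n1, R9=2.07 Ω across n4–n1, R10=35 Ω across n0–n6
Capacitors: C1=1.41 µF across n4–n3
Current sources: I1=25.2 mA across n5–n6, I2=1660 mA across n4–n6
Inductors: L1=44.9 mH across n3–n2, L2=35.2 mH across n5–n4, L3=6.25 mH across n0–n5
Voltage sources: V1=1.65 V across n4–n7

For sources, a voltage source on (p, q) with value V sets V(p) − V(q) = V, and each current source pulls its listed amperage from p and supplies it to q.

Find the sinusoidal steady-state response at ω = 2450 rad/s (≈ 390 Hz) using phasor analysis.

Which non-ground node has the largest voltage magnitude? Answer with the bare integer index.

3

Apply KCL at each of the 7 non-ground nodes and solve the resulting linear system.
Node n1: branches {R8, R9} → V_1 = -4.602+0.2805j
Node n2: branches {R2, R3, L1, R7} → V_2 = 24.64-2.821j
Node n3: branches {C1, L1} → V_3 = 44.32-4.829j
Node n4: branches {C1, I2, R5, R9, L2, V1} → V_4 = -7.463+0.4548j
Node n5: branches {R2, R4, I1, L2, L3} → V_5 = -0.4473+0.5849j
Node n6: branches {R3, I1, I2, R6, R10} → V_6 = 26.79-2.640j
Node n7: branches {R1, R5, R6, V1} → V_7 = -9.113+0.4548j
Source currents: i(V1)=-0.6290+0.01332j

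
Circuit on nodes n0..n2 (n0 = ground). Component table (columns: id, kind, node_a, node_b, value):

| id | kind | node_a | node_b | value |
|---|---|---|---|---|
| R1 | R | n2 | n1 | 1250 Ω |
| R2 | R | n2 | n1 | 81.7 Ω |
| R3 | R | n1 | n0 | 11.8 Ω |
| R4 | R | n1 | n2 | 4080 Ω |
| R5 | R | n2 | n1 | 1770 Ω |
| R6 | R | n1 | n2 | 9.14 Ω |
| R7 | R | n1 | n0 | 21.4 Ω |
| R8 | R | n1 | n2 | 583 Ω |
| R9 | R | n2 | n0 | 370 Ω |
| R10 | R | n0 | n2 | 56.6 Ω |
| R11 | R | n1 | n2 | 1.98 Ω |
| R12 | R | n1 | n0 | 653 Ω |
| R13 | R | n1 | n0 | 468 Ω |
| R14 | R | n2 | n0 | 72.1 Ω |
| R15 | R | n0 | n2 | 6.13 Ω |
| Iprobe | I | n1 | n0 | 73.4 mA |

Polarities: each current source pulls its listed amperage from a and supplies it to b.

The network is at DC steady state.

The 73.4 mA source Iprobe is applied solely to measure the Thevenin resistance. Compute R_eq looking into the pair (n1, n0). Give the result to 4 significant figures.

Element admittances at DC:
  Y(R1) = 0.0008000 S between n2,n1
  Y(R2) = 0.01224 S between n2,n1
  Y(R3) = 0.08475 S between n1,n0
  Y(R4) = 0.0002451 S between n1,n2
  Y(R5) = 0.0005650 S between n2,n1
  Y(R6) = 0.1094 S between n1,n2
  Y(R7) = 0.04673 S between n1,n0
  Y(R8) = 0.001715 S between n1,n2
  Y(R9) = 0.002703 S between n2,n0
  Y(R10) = 0.01767 S between n0,n2
  Y(R11) = 0.5051 S between n1,n2
  Y(R12) = 0.001531 S between n1,n0
  Y(R13) = 0.002137 S between n1,n0
  Y(R14) = 0.01387 S between n2,n0
  Y(R15) = 0.1631 S between n0,n2
  Iprobe: injects 0.0734 A into n0 (from n1)
Assemble and solve the 2×2 MNA system:
  V(n1)=-0.2572  V(n2)=-0.1958

R_eq = 3.503 Ω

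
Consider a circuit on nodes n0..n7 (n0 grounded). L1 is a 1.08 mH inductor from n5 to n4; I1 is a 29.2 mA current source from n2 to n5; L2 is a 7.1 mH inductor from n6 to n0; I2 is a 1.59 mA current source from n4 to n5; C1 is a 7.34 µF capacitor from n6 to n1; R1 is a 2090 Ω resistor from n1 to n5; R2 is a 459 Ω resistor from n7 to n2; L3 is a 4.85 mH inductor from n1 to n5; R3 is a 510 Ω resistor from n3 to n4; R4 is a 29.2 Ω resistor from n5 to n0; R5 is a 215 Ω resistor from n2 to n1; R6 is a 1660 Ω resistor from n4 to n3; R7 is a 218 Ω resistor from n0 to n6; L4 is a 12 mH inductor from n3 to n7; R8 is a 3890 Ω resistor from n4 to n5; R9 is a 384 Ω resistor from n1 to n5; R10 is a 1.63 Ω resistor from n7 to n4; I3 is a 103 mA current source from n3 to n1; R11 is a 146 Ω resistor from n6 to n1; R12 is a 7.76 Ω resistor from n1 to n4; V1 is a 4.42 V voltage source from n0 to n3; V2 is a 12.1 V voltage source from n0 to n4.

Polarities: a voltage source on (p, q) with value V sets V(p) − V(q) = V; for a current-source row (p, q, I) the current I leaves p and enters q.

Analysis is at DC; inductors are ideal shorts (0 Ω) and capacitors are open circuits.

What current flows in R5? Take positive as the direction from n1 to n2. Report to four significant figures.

0.008491 A

Element admittances at DC:
  L1: short n5↔n4 (DC inductor)
  I1: injects 0.0292 A into n5 (from n2)
  L2: short n6↔n0 (DC inductor)
  I2: injects 0.00159 A into n5 (from n4)
  Y(C1) = 0.000 S between n6,n1
  Y(R1) = 0.0004785 S between n1,n5
  Y(R2) = 0.002179 S between n7,n2
  L3: short n1↔n5 (DC inductor)
  Y(R3) = 0.001961 S between n3,n4
  Y(R4) = 0.03425 S between n5,n0
  Y(R5) = 0.004651 S between n2,n1
  Y(R6) = 0.0006024 S between n4,n3
  Y(R7) = 0.004587 S between n0,n6
  L4: short n3↔n7 (DC inductor)
  Y(R8) = 0.0002571 S between n4,n5
  Y(R9) = 0.002604 S between n1,n5
  Y(R10) = 0.6135 S between n7,n4
  I3: injects 0.103 A into n1 (from n3)
  Y(R11) = 0.006849 S between n6,n1
  Y(R12) = 0.1289 S between n1,n4
  V1: constraint V(n0)−V(n3) = 4.42
  V2: constraint V(n0)−V(n4) = 12.1
Assemble and solve the 13×13 MNA system:
  V(n1)=-12.10  V(n2)=-13.93  V(n3)=-4.420  V(n4)=-12.10  V(n5)=-12.10  V(n6)=0.000  V(n7)=-4.420
  i(L1)=0.6226  i(L2)=-0.08288  i(L3)=0.1774  i(L4)=4.732  i(V1)=4.855  i(V2)=-5.352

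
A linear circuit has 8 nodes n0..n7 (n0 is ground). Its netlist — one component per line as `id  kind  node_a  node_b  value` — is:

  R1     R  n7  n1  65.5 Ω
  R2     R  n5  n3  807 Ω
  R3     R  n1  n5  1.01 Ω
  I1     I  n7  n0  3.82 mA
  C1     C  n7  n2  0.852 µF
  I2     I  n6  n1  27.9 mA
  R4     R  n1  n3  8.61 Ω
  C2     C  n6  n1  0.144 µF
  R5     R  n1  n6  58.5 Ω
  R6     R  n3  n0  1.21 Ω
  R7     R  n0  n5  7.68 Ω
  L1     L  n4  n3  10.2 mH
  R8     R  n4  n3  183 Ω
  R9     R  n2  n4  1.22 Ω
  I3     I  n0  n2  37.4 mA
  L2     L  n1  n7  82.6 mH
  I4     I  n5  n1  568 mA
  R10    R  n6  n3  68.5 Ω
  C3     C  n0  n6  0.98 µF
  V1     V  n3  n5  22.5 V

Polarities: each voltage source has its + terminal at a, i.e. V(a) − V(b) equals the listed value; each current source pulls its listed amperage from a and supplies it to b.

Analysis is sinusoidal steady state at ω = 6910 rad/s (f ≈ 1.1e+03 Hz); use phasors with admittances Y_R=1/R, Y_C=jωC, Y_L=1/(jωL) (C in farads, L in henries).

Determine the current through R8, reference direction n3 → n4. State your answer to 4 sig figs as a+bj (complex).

Apply KCL at each of the 7 non-ground nodes and solve the resulting linear system.
Node n1: branches {R1, R3, I2, R4, C2, R5, L2, I4} → V_1 = -16.28+0.1969j
Node n2: branches {C1, R9, I3} → V_2 = 9.487-6.209j
Node n3: branches {R2, R4, R6, L1, R8, R10, V1} → V_3 = 3.108+0.05563j
Node n4: branches {L1, R8, R9} → V_4 = 9.549-6.056j
Node n5: branches {R2, R3, R7, I4, V1} → V_5 = -19.39+0.05563j
Node n6: branches {I2, C2, R5, R10, C3} → V_6 = -7.859+1.547j
Node n7: branches {R1, I1, C1, L2} → V_7 = -11.71+8.895j
Source currents: i(V1)=-5.061-0.1326j

-0.03520+0.03340j A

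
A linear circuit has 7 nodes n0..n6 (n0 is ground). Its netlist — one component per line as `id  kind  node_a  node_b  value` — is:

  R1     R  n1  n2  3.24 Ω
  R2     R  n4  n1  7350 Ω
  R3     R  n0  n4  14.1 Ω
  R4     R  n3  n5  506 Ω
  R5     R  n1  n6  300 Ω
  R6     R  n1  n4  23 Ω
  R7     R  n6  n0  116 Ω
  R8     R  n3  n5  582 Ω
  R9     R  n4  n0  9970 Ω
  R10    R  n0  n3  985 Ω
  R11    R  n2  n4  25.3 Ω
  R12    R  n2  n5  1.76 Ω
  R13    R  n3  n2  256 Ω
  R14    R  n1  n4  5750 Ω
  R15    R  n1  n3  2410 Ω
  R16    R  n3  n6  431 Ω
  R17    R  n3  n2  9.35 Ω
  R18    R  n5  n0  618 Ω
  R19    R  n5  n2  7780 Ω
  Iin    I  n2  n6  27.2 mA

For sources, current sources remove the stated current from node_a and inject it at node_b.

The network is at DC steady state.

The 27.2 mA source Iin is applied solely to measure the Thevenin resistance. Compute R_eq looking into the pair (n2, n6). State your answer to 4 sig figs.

R_eq = 79.47 Ω

MNA unknowns: 6 node voltages V₁..V_6
R1: Y=0.3086 on G[1,2]
R2: Y=0.0001361 on G[4,1]
R3: Y=0.07092 on G[0,4]
R4: Y=0.001976 on G[3,5]
R5: Y=0.003333 on G[1,6]
R6: Y=0.04348 on G[1,4]
R7: Y=0.008621 on G[6,0]
R8: Y=0.001718 on G[3,5]
R9: Y=0.0001003 on G[4,0]
R10: Y=0.001015 on G[0,3]
R11: Y=0.03953 on G[2,4]
R12: Y=0.5682 on G[2,5]
R13: Y=0.003906 on G[3,2]
R14: Y=0.0001739 on G[1,4]
R15: Y=0.0004149 on G[1,3]
R16: Y=0.002320 on G[3,6]
R17: Y=0.1070 on G[3,2]
R18: Y=0.001618 on G[5,0]
R19: Y=0.0001285 on G[5,2]
Iin: z[2]−=0.0272, z[6]+=0.0272
solve → V1=-0.3505, V2=-0.3947, V3=-0.3487, V4=-0.2005, V5=-0.3933, V6=1.767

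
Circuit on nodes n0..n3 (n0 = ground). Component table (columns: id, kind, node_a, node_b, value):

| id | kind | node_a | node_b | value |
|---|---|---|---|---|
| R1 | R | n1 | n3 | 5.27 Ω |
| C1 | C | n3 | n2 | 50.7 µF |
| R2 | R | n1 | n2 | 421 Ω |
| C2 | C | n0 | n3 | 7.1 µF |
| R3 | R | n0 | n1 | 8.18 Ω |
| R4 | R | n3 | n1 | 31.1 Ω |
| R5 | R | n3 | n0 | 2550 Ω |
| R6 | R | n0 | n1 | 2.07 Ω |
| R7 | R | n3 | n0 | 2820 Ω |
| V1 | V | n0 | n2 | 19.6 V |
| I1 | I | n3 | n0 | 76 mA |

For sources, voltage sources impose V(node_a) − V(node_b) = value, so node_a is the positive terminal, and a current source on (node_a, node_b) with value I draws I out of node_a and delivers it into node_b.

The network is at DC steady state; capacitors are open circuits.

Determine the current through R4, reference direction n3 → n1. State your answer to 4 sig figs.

Element admittances at DC:
  Y(R1) = 0.1898 S between n1,n3
  Y(C1) = 0.000 S between n3,n2
  Y(R2) = 0.002375 S between n1,n2
  Y(C2) = 0.000 S between n0,n3
  Y(R3) = 0.1222 S between n0,n1
  Y(R4) = 0.03215 S between n3,n1
  Y(R5) = 0.0003922 S between n3,n0
  Y(R6) = 0.4831 S between n0,n1
  Y(R7) = 0.0003546 S between n3,n0
  V1: constraint V(n0)−V(n2) = 19.6
  I1: injects 0.076 A into n0 (from n3)
Assemble and solve the 4×4 MNA system:
  V(n1)=-0.2010  V(n2)=-19.60  V(n3)=-0.5417
  i(V1)=-0.04608

-0.01095 A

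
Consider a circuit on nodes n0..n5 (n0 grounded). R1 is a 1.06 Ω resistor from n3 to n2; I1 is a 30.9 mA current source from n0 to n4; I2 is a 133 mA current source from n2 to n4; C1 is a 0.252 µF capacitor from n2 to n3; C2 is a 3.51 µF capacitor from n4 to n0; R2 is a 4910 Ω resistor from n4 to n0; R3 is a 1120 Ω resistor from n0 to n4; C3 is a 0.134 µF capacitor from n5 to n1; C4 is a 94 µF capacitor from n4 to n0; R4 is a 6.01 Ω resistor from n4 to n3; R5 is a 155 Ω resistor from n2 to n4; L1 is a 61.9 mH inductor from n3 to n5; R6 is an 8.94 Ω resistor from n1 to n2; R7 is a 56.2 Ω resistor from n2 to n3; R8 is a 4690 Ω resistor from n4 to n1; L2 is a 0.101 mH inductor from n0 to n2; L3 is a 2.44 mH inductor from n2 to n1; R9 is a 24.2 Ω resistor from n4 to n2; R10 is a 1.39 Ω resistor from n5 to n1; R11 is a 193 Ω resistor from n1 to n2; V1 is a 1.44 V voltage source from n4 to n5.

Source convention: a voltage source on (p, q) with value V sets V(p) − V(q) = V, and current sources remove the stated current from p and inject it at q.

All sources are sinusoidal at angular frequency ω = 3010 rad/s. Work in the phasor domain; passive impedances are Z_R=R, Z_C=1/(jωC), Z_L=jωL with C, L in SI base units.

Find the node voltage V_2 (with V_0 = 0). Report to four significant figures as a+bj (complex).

0.04789-0.07150j V

Apply KCL at each of the 5 non-ground nodes and solve the resulting linear system.
Node n1: branches {C3, R6, R8, L3, R10, R11} → V_1 = -0.6323-0.8989j
Node n2: branches {R1, I2, C1, R5, R6, R7, L2, L3, R9, R11} → V_2 = 0.04789-0.07150j
Node n3: branches {R1, C1, R4, L1, R7} → V_3 = 0.1170-0.1896j
Node n4: branches {I1, I2, C2, R2, R3, C4, R4, R5, R8, R9, V1} → V_4 = 0.5401-0.9046j
Node n5: branches {C3, L1, R10, V1} → V_5 = -0.8999-0.9046j
Source currents: i(V1)=-0.1964+0.001239j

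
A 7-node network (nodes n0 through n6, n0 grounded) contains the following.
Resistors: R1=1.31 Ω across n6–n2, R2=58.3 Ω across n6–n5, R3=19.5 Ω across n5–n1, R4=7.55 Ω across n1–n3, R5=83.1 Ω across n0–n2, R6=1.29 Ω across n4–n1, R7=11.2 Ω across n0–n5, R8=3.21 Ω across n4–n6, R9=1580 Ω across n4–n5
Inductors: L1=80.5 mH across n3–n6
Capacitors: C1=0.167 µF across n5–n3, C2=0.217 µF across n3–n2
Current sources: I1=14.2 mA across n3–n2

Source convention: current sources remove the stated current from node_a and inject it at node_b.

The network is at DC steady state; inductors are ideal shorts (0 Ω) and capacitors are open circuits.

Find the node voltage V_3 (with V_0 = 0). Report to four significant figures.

-0.004534 V

MNA unknowns: 6 node voltages V₁..V_6 plus 1 source current (L1)
R1: Y=0.7634 on G[6,2]
R2: Y=0.01715 on G[6,5]
R3: Y=0.05128 on G[5,1]
R4: Y=0.1325 on G[1,3]
L1: row V3−V6=0, i_L1 at 3,6
R5: Y=0.01203 on G[0,2]
C1: Y=0.000 on G[5,3]
R6: Y=0.7752 on G[4,1]
R7: Y=0.08929 on G[0,5]
R8: Y=0.3115 on G[4,6]
R9: Y=0.0006329 on G[4,5]
C2: Y=0.000 on G[3,2]
I1: z[3]−=0.0142, z[2]+=0.0142
solve → V1=-0.004194, V2=0.01385, V3=-0.004534, V4=-0.004290, V5=-0.001867, V6=-0.004534
aux → i_L1=-0.01416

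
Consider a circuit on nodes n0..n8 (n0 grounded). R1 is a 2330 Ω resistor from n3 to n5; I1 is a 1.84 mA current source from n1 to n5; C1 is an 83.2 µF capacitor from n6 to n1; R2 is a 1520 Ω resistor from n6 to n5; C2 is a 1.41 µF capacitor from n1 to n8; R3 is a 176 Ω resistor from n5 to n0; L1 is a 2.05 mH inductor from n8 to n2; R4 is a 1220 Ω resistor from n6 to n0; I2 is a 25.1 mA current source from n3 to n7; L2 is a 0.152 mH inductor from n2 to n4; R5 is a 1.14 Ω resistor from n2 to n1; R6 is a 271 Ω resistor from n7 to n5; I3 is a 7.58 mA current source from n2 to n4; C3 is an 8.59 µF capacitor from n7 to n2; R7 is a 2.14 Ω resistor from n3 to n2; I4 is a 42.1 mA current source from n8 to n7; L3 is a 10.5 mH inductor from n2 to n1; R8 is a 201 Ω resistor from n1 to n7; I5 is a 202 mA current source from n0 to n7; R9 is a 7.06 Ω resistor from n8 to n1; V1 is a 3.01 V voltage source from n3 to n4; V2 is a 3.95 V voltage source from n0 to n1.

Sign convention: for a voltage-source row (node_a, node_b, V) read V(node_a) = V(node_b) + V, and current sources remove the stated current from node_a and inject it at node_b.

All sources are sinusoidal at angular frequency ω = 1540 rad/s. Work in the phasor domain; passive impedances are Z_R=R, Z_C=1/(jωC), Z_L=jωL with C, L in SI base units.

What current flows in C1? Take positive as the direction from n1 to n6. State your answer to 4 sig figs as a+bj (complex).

Apply KCL at each of the 8 non-ground nodes and solve the resulting linear system.
Node n1: branches {I1, C1, C2, R5, L3, R8, R9, V2} → V_1 = -3.950+0.000j
Node n2: branches {L1, L2, R5, I3, C3, R7, L3} → V_2 = -3.813+0.1465j
Node n3: branches {R1, I2, R7, V1} → V_3 = -0.8388-0.1827j
Node n4: branches {L2, I3, V1} → V_4 = -3.849-0.1827j
Node n5: branches {R1, I1, R2, R3, R6} → V_5 = 1.665-5.617j
Node n6: branches {C1, R2, R4} → V_6 = -3.978-0.05443j
Node n7: branches {I2, R6, C3, I4, R8, I5} → V_7 = 5.028-15.89j
Node n8: branches {C2, L1, I4, R9} → V_8 = -3.830-0.04016j
Source currents: i(V1)=-1.414+0.1515j, i(V2)=-0.1958-0.03196j

-0.006974+0.003615j A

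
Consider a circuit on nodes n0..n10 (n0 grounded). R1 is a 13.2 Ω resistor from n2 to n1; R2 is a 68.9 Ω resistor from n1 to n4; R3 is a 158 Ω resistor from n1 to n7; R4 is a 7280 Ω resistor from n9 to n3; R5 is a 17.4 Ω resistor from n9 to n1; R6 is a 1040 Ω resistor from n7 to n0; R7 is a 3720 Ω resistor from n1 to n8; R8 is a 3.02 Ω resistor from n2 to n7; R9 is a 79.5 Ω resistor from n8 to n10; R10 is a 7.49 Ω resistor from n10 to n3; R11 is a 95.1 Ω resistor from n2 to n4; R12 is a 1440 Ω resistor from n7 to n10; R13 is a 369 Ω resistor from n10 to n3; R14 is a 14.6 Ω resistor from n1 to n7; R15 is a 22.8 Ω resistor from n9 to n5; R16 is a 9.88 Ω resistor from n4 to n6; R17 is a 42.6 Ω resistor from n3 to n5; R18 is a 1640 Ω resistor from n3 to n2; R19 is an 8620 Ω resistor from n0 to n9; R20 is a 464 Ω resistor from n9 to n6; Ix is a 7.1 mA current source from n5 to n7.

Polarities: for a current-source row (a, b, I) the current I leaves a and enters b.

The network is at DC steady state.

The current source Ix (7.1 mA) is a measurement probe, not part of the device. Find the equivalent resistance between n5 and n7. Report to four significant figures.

R_eq = 43.71 Ω

Apply KCL at each of the 10 non-ground nodes and solve the resulting linear system.
Node n1: branches {R1, R2, R3, R5, R7, R14} → V_1 = -0.03034
Node n2: branches {R1, R8, R11, R18} → V_2 = 0.007029
Node n3: branches {R4, R10, R13, R17, R18} → V_3 = -0.2739
Node n4: branches {R2, R11, R16} → V_4 = -0.02452
Node n5: branches {R15, R17, Ix} → V_5 = -0.2932
Node n6: branches {R16, R20} → V_6 = -0.02696
Node n7: branches {R3, R6, R8, R12, R14, Ix} → V_7 = 0.01710
Node n8: branches {R7, R9} → V_8 = -0.2669
Node n9: branches {R4, R5, R15, R19, R20} → V_9 = -0.1417
Node n10: branches {R9, R10, R12, R13} → V_10 = -0.2720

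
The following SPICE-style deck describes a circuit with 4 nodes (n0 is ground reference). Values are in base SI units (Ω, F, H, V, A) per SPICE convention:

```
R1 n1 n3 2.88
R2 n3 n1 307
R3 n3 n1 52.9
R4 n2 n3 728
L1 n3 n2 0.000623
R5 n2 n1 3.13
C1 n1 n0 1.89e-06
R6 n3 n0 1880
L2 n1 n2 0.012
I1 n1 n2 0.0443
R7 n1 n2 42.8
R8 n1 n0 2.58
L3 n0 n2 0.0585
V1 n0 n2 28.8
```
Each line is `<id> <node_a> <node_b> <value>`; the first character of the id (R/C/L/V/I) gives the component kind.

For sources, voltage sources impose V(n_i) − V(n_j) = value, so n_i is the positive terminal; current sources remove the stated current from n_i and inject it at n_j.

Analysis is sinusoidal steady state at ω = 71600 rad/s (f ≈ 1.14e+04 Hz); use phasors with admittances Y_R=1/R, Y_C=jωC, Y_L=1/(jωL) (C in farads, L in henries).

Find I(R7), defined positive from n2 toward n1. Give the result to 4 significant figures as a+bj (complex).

MNA unknowns: 3 node voltages V₁..V_3 plus 1 source current (V1)
R1: Y=0.3472+0.000j on G[1,3]
R2: Y=0.003257+0.000j on G[3,1]
R3: Y=0.01890+0.000j on G[3,1]
R4: Y=0.001374+0.000j on G[2,3]
L1: Y=0.000-0.02242j on G[3,2]
R5: Y=0.3195+0.000j on G[2,1]
C1: Y=0.000+0.1353j on G[1,0]
R6: Y=0.0005319+0.000j on G[3,0]
L2: Y=0.000-0.001164j on G[1,2]
I1: z[1]−=0.0443, z[2]+=0.0443
R7: Y=0.02336+0.000j on G[1,2]
R8: Y=0.3876+0.000j on G[1,0]
L3: Y=0.000-0.0002387j on G[0,2]
V1: row V0−V2=28.8, i_V1 at 0,2
solve → V1=-13.18+2.927j, V2=-28.80+0.000j, V3=-13.45+3.839j
aux → i_V1=-5.511-0.6397j

-0.3650-0.06840j A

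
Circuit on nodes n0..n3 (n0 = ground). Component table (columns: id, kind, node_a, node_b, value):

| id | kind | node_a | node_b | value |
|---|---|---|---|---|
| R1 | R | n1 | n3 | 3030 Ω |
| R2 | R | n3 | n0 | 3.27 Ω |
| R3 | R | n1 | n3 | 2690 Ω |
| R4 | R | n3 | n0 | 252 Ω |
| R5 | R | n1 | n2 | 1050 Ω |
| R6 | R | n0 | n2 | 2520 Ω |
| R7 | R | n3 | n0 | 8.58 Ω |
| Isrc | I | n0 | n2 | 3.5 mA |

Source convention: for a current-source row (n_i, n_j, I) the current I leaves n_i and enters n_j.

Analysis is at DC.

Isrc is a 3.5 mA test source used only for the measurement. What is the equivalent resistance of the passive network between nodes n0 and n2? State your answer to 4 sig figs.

R_eq = 1249. Ω

MNA unknowns: 3 node voltages V₁..V_3
R1: Y=0.0003300 on G[1,3]
R2: Y=0.3058 on G[3,0]
R3: Y=0.0003717 on G[1,3]
R4: Y=0.003968 on G[3,0]
R5: Y=0.0009524 on G[1,2]
R6: Y=0.0003968 on G[0,2]
R7: Y=0.1166 on G[3,0]
Isrc: z[0]−=0.0035, z[2]+=0.0035
solve → V1=2.519, V2=4.372, V3=0.004140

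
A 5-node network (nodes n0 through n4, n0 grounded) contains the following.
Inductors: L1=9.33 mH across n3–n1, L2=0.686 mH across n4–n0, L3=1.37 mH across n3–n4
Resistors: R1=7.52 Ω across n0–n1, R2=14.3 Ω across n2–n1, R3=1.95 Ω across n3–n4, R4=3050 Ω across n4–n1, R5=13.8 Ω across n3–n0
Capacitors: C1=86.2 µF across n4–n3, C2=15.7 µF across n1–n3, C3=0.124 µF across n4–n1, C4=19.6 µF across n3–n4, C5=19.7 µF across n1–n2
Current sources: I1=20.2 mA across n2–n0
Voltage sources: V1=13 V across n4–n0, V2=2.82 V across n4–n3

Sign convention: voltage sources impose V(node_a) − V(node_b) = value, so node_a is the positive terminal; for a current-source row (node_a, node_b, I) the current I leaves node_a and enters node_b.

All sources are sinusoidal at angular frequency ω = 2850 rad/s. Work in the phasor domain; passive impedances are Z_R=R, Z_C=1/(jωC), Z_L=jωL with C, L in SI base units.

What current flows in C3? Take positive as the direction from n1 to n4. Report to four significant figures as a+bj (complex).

-0.0002065-0.004625j A

Apply KCL at each of the 4 non-ground nodes and solve the resulting linear system.
Node n1: branches {L1, R1, R2, R4, C2, C3, C5} → V_1 = -0.08672+0.5844j
Node n2: branches {R2, I1, C5} → V_2 = -0.2624+0.7254j
Node n3: branches {L1, C1, R3, C2, R5, C4, L3, V2} → V_3 = 10.18+0.000j
Node n4: branches {L2, C1, R3, R4, C3, C4, L3, V1, V2} → V_4 = 13.00+0.000j
Source currents: i(V1)=-0.7463+6.572j, i(V2)=-0.7043-0.05479j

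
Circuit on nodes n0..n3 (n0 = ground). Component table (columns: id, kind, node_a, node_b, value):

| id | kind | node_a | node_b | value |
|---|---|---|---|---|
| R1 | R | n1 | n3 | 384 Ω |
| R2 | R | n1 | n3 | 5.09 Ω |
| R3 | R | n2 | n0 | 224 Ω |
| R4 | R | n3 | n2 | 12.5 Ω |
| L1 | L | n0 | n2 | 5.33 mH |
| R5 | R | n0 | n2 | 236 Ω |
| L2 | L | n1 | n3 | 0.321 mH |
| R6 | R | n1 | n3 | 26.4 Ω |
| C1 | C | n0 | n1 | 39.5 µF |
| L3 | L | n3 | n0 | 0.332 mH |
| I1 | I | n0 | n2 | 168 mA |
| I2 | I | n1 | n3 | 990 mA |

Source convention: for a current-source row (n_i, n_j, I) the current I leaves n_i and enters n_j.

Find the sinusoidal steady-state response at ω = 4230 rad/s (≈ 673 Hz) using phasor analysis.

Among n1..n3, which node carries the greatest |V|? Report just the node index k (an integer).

MNA unknowns: 3 node voltages V₁..V_3
R1: Y=0.002604+0.000j on G[1,3]
R2: Y=0.1965+0.000j on G[1,3]
R3: Y=0.004464+0.000j on G[2,0]
R4: Y=0.08000+0.000j on G[3,2]
L1: Y=0.000-0.04435j on G[0,2]
R5: Y=0.004237+0.000j on G[0,2]
L2: Y=0.000-0.7365j on G[1,3]
R6: Y=0.03788+0.000j on G[1,3]
C1: Y=0.000+0.1671j on G[0,1]
L3: Y=0.000-0.7121j on G[3,0]
I1: z[0]−=0.168, z[2]+=0.168
I2: z[1]−=0.99, z[3]+=0.99
solve → V1=-1.043-1.715j, V2=1.359+0.4869j, V3=-0.3235-0.2135j

1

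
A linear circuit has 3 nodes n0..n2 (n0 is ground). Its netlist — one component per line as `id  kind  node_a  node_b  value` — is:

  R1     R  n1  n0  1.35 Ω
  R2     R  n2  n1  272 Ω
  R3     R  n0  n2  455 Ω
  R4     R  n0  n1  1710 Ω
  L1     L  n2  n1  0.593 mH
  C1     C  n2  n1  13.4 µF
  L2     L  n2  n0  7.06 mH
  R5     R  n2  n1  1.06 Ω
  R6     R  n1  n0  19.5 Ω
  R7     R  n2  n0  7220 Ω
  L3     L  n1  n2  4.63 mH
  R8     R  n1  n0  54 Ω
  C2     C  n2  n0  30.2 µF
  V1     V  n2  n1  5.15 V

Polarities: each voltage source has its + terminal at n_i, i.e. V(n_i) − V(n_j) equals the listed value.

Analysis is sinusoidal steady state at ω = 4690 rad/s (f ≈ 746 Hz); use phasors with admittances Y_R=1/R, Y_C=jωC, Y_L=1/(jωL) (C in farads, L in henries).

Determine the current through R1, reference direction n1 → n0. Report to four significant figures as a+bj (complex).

Apply KCL at each of the 2 non-ground nodes and solve the resulting linear system.
Node n1: branches {R1, R2, R4, L1, C1, R5, R6, L3, R8, V1} → V_1 = -0.1094-0.6905j
Node n2: branches {R2, R3, L1, C1, L2, R5, R7, L3, C2, V1} → V_2 = 5.041-0.6905j
Source currents: i(V1)=-4.966+1.205j

-0.08103-0.5115j A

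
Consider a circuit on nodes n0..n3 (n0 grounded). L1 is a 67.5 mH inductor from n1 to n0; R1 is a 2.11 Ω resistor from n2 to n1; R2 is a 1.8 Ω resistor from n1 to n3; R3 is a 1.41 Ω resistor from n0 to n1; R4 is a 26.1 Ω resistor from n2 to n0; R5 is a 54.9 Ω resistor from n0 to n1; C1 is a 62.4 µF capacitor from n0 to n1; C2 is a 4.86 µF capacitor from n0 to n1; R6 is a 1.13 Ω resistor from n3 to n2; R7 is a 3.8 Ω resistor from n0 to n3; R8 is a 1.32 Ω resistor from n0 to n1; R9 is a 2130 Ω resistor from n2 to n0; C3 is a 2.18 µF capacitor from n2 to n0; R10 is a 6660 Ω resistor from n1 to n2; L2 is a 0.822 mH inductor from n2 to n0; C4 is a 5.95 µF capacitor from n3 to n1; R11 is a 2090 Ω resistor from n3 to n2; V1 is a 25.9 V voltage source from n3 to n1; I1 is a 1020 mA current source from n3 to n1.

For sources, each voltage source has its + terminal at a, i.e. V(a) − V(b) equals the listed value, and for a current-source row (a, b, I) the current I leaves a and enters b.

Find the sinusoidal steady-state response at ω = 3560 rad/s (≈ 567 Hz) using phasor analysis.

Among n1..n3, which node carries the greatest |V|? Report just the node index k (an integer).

3

Apply KCL at each of the 3 non-ground nodes and solve the resulting linear system.
Node n1: branches {L1, R1, R2, R3, R5, C1, C2, R8, R10, C4, V1, I1} → V_1 = -4.747+2.551j
Node n2: branches {R1, R4, R6, R9, C3, R10, L2, R11} → V_2 = 10.59+5.009j
Node n3: branches {R2, R6, R7, C4, R11, V1, I1} → V_3 = 21.15+2.551j
Source currents: i(V1)=-30.33+0.9567j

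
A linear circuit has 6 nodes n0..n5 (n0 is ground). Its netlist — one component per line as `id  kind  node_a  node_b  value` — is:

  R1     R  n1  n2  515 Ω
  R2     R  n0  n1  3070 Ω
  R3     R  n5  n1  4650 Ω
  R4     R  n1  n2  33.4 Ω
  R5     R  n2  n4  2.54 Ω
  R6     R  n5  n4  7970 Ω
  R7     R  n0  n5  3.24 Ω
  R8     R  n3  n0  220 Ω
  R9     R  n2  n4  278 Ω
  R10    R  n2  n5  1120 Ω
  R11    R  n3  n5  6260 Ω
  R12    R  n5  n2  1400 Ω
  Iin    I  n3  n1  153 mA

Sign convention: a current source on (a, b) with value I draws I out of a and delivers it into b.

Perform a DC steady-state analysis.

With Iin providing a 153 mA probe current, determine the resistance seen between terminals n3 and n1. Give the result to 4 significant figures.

R_eq = 672.6 Ω

Apply KCL at each of the 5 non-ground nodes and solve the resulting linear system.
Node n1: branches {R1, R2, R3, R4, Iin} → V_1 = 70.40
Node n2: branches {R1, R4, R5, R9, R10, R12} → V_2 = 66.79
Node n3: branches {R8, R11, Iin} → V_3 = -32.50
Node n4: branches {R5, R6, R9} → V_4 = 66.77
Node n5: branches {R3, R6, R7, R10, R11, R12} → V_5 = 0.4044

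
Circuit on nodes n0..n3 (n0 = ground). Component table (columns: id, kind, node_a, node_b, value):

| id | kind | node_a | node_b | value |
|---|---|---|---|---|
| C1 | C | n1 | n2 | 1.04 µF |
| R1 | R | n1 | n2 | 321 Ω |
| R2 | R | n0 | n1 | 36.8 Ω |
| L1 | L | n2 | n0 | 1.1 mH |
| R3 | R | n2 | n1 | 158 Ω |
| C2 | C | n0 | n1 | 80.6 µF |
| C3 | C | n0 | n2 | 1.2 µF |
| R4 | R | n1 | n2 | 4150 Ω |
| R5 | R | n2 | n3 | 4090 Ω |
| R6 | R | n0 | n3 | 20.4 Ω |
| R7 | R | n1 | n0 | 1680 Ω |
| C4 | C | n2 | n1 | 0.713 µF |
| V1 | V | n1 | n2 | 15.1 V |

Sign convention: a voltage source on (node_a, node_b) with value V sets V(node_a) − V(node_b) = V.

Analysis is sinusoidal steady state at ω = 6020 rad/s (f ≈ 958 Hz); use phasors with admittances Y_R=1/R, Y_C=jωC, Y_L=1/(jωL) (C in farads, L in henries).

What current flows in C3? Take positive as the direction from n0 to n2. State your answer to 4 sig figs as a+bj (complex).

-0.003821+0.1547j A

MNA unknowns: 3 node voltages V₁..V_3 plus 1 source current (V1)
C1: Y=0.000+0.006261j on G[1,2]
R1: Y=0.003115+0.000j on G[1,2]
R2: Y=0.02717+0.000j on G[0,1]
L1: Y=0.000-0.1510j on G[2,0]
R3: Y=0.006329+0.000j on G[2,1]
C2: Y=0.000+0.4852j on G[0,1]
C3: Y=0.000+0.007224j on G[0,2]
R4: Y=0.0002410+0.000j on G[1,2]
R5: Y=0.0002445+0.000j on G[2,3]
R6: Y=0.04902+0.000j on G[0,3]
R7: Y=0.0005952+0.000j on G[1,0]
C4: Y=0.000+0.004292j on G[2,1]
V1: row V1−V2=15.1, i_V1 at 1,2
solve → V1=-6.316-0.5289j, V2=-21.42-0.5289j, V3=-0.1063-0.002625j
aux → i_V1=-0.2275+2.920j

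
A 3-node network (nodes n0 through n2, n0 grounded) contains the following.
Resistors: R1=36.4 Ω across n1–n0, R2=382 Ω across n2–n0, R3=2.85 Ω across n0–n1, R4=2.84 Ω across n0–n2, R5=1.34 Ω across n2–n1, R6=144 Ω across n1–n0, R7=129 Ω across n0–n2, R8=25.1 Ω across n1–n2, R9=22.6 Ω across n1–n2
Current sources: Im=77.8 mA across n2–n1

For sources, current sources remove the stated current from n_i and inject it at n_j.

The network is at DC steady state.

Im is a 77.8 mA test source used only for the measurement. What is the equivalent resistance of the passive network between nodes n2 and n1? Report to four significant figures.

MNA unknowns: 2 node voltages V₁..V_2
R1: Y=0.02747 on G[1,0]
R2: Y=0.002618 on G[2,0]
R3: Y=0.3509 on G[0,1]
R4: Y=0.3521 on G[0,2]
R5: Y=0.7463 on G[2,1]
R6: Y=0.006944 on G[1,0]
R7: Y=0.007752 on G[0,2]
R8: Y=0.03984 on G[1,2]
R9: Y=0.04425 on G[1,2]
Im: z[2]−=0.0778, z[1]+=0.0778
solve → V1=0.03708, V2=-0.03941

R_eq = 0.9832 Ω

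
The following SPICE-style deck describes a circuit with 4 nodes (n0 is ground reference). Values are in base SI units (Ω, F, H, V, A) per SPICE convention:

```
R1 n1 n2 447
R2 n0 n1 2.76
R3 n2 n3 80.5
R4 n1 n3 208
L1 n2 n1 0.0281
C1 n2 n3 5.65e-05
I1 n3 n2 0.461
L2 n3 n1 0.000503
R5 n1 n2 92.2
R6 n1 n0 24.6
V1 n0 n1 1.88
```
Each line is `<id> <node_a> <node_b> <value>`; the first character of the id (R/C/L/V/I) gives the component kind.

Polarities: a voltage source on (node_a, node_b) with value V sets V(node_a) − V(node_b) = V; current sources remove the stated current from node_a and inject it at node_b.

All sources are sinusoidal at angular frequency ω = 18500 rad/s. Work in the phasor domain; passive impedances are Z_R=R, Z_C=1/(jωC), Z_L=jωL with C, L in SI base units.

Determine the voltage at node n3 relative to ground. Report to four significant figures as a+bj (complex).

Apply KCL at each of the 3 non-ground nodes and solve the resulting linear system.
Node n1: branches {R1, R2, R4, L1, L2, R5, R6, V1} → V_1 = -1.880+0.000j
Node n2: branches {R1, R3, L1, C1, I1, R5} → V_2 = -1.920-0.4274j
Node n3: branches {R3, R4, C1, I1, L2} → V_3 = -1.931+0.01480j
Source currents: i(V1)=-0.7576+0.000j

-1.931+0.01480j V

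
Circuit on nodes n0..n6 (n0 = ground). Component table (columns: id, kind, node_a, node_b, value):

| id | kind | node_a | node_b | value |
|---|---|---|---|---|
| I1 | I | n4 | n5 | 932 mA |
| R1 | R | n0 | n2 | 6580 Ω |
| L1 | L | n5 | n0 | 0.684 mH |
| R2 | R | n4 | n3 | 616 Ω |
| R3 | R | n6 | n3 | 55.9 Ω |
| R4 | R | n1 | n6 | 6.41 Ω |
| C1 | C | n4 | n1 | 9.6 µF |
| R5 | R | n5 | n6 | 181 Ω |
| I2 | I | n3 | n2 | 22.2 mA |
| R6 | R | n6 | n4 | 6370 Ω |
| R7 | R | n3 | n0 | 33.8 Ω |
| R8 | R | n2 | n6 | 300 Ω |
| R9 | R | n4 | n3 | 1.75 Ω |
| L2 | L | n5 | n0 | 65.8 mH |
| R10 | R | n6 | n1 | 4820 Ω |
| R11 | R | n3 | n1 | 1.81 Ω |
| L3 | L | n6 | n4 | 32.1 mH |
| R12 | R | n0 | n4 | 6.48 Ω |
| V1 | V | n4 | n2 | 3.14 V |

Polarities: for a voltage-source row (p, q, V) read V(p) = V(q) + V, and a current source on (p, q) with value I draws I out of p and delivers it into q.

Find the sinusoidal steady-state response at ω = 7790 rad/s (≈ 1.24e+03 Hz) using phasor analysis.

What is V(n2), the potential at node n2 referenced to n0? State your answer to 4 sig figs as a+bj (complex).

Element admittances at ω=7790 rad/s:
  I1: injects 0.932 A into n5 (from n4)
  Y(R1) = 0.0001520+0.000j S between n0,n2
  Y(L1) = 0.000-0.1877j S between n5,n0
  Y(R2) = 0.001623+0.000j S between n4,n3
  Y(R3) = 0.01789+0.000j S between n6,n3
  Y(R4) = 0.1560+0.000j S between n1,n6
  Y(C1) = 0.000+0.07478j S between n4,n1
  Y(R5) = 0.005525+0.000j S between n5,n6
  I2: injects 0.0222 A into n2 (from n3)
  Y(R6) = 0.0001570+0.000j S between n6,n4
  Y(R7) = 0.02959+0.000j S between n3,n0
  Y(R8) = 0.003333+0.000j S between n2,n6
  Y(R9) = 0.5714+0.000j S between n4,n3
  Y(L2) = 0.000-0.001951j S between n5,n0
  Y(R10) = 0.0002075+0.000j S between n6,n1
  Y(R11) = 0.5525+0.000j S between n3,n1
  Y(L3) = 0.000-0.003999j S between n6,n4
  Y(R12) = 0.1543+0.000j S between n0,n4
  V1: constraint V(n4)−V(n2) = 3.14
Assemble and solve the 7×7 MNA system:
  V(n1)=-4.701+0.1450j  V(n2)=-8.095+0.1340j  V(n3)=-4.724+0.1382j  V(n4)=-4.955+0.1340j  V(n5)=0.1307+4.776j  V(n6)=-4.623+0.2912j
  i(V1)=-0.03501-0.0005037j

-8.095+0.1340j V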